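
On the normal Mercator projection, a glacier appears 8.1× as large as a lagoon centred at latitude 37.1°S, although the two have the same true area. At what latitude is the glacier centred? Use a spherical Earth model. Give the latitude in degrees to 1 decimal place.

73.7°

Mercator areal scale is sec²φ, so apparent-area ratio = sec²φ₁ / sec²φ₂ = cos²φ₂ / cos²φ₁.
cos²φ₂ / cos²φ₁ = 8.1  ⇒  cos φ₁ = cos 37.1° / √8.1 = 0.7976/2.846 = 0.2802.
φ₁ = arccos(0.2802) ≈ 73.7°.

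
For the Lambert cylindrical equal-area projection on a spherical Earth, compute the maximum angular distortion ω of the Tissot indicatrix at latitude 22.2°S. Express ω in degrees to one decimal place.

8.8°

The Lambert cylindrical equal-area projection is the cylindrical equal-area projection with its standard parallel at the equator (φ₀ = 0). A cylindrical equal-area projection with standard parallel φ₀ has meridian scale h = cos φ / cos φ₀ and parallel scale k = cos φ₀ / cos φ (so areas are preserved, h·k = 1).
At 22.2°: h = 0.9259, k = 1.080; principal scales a = 1.080, b = 0.9259.
sin(ω/2) = (a − b)/(a + b) = 0.1542/2.006 = 0.07687, so ω = 2 arcsin(0.07687) ≈ 8.8°.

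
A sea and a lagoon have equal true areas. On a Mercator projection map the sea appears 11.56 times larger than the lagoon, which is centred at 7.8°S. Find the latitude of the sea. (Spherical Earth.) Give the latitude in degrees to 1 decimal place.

For equal true areas on Mercator, apparent areas scale as sec²φ, so the ratio is cos²φ₂ / cos²φ₁.
cos²φ₂ / cos²φ₁ = 11.56  ⇒  cos φ₁ = cos 7.8° / √11.56 = 0.9907/3.400 = 0.2914.
φ₁ = arccos(0.2914) ≈ 73.1°.

73.1°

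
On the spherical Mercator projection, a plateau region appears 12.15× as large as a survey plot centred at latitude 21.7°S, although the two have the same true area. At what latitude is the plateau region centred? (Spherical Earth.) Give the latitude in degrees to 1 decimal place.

On Mercator, (apparent₁)/(apparent₂) = sec²φ₁ / sec²φ₂ when true areas are equal.
cos²φ₂ / cos²φ₁ = 12.15  ⇒  cos φ₁ = cos 21.7° / √12.15 = 0.9291/3.486 = 0.2666.
φ₁ = arccos(0.2666) ≈ 74.5°.

74.5°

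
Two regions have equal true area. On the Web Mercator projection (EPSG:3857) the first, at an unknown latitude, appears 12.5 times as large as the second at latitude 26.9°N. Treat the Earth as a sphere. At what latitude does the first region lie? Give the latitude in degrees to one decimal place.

Mercator areal scale is sec²φ, so apparent-area ratio = sec²φ₁ / sec²φ₂ = cos²φ₂ / cos²φ₁.
cos²φ₂ / cos²φ₁ = 12.5  ⇒  cos φ₁ = cos 26.9° / √12.5 = 0.8918/3.536 = 0.2522.
φ₁ = arccos(0.2522) ≈ 75.4°.

75.4°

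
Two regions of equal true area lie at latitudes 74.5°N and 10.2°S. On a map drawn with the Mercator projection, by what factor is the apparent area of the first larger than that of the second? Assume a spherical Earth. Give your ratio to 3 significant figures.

Mercator is conformal with k = sec φ, so areal scale = k² = sec²φ.
At 74.5°: sec²(74.5°) = 1/0.2672² = 14.00.
At 10.2°: sec²(10.2°) = 1/0.9842² = 1.032.
Ratio = 14.00/1.032 = cos²(10.2°)/cos²(74.5°) ≈ 13.6.

13.6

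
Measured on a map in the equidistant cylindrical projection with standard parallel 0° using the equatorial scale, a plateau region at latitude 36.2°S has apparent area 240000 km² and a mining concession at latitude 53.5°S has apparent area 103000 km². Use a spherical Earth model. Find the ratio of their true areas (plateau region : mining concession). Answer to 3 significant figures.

On the plate carrée, areal scale = h·k = 1 × sec φ, so true area = apparent × cos φ.
True area of plateau region: 240000 × cos(36.2°) = 240000 × 0.8070 = 193700 km².
True area of mining concession: 103000 × cos(53.5°) = 103000 × 0.5948 = 61270 km².
Ratio = 193700 / 61270 ≈ 3.16.

3.16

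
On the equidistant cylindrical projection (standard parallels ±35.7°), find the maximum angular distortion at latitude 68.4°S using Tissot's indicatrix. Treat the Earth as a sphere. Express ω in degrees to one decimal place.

44.2°

With standard parallel φ₀ = 35.7°, the equirectangular projection gives x = Rλ cos φ₀, y = Rφ, so h = 1 and k = cos 35.7° / cos φ.
At 68.4°: h = 1.000, k = 2.206; principal scales a = 2.206, b = 1.000.
sin(ω/2) = (a − b)/(a + b) = 1.206/3.206 = 0.3762, so ω = 2 arcsin(0.3762) ≈ 44.2°.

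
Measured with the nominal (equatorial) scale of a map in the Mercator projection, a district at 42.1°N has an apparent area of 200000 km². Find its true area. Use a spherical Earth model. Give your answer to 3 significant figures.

110000 km²

Mercator is conformal, so the point scale is isotropic: h = k = sec φ = 1/cos φ.
Areal scale = k² = sec²φ = 1/cos²(42.1°) = 1/0.7420² = 1.816.
True area = apparent / (areal scale) = 200000 / 1.816 ≈ 110000 km².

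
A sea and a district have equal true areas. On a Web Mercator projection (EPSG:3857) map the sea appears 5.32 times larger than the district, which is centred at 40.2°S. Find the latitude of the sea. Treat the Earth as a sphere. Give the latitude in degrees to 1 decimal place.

70.7°

Mercator areal scale is sec²φ, so apparent-area ratio = sec²φ₁ / sec²φ₂ = cos²φ₂ / cos²φ₁.
cos²φ₂ / cos²φ₁ = 5.32  ⇒  cos φ₁ = cos 40.2° / √5.32 = 0.7638/2.307 = 0.3311.
φ₁ = arccos(0.3311) ≈ 70.7°.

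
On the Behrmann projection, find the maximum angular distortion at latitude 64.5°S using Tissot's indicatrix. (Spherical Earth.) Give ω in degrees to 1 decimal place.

Behrmann is a cylindrical equal-area projection with standard parallels at ±30°. For cylindrical equal-area with standard parallel φ₀, h = cos φ / cos φ₀ and k = cos φ₀ / cos φ, so h·k = 1.
At 64.5°: h = 0.4971, k = 2.012; principal scales a = 2.012, b = 0.4971.
sin(ω/2) = (a − b)/(a + b) = 1.515/2.509 = 0.6037, so ω = 2 arcsin(0.6037) ≈ 74.3°.

74.3°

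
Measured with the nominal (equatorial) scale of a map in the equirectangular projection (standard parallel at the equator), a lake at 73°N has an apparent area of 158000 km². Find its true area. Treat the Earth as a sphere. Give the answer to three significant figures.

In the plate carrée (x = Rλ, y = Rφ), meridians are true-scale (h = 1) and parallels are stretched by k = sec φ.
Areal scale = h·k = 1 × sec φ; at 73°, h = 1.000, k = 3.420, so h·k = 3.420.
True area = apparent / (areal scale) = 158000 / 3.420 ≈ 46200 km².

46200 km²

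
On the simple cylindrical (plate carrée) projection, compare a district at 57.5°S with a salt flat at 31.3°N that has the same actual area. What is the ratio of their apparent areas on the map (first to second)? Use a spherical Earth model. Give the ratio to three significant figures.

1.59

In the plate carrée (x = Rλ, y = Rφ), meridians are true-scale (h = 1) and parallels are stretched by k = sec φ.
Areal scale at 57.5°: h·k = 1.000 × 1.861 = 1.861.
Areal scale at 31.3°: h·k = 1.000 × 1.170 = 1.170.
Ratio = 1.861/1.170 ≈ 1.59.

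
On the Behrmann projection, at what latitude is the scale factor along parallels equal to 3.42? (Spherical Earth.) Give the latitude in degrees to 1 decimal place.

75.3°

Behrmann is a cylindrical equal-area projection with standard parallels at ±30°. Cylindrical equal-area (φ₀ = 30°): h = cos φ / cos 30° along meridians, k = cos 30° / cos φ along parallels; h·k = 1.
k = cos φ₀ / cos φ = 3.42  ⇒  cos φ = cos 30° / 3.42 = 0.2532.
φ = arccos(0.2532) ≈ 75.3°.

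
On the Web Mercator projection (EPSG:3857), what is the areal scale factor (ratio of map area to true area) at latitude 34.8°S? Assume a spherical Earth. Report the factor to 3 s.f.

Mercator is conformal, so the point scale is isotropic: h = k = sec φ = 1/cos φ.
Areal scale = k² = sec²φ = 1/cos²(34.8°) = 1/0.8211² = 1.483.

1.48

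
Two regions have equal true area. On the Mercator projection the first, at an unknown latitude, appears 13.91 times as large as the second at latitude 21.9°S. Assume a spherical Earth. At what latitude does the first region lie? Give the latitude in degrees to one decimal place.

75.6°

For equal true areas on Mercator, apparent areas scale as sec²φ, so the ratio is cos²φ₂ / cos²φ₁.
cos²φ₂ / cos²φ₁ = 13.91  ⇒  cos φ₁ = cos 21.9° / √13.91 = 0.9278/3.730 = 0.2488.
φ₁ = arccos(0.2488) ≈ 75.6°.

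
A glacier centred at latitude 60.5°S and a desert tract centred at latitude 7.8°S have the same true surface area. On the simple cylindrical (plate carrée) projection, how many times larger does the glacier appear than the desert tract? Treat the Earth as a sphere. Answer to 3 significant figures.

2.01

For the equirectangular projection with φ₀ = 0 (plate carrée), h = 1 along meridians and k = sec φ along parallels.
Areal scale at 60.5°: h·k = 1.000 × 2.031 = 2.031.
Areal scale at 7.8°: h·k = 1.000 × 1.009 = 1.009.
Ratio = 2.031/1.009 ≈ 2.01.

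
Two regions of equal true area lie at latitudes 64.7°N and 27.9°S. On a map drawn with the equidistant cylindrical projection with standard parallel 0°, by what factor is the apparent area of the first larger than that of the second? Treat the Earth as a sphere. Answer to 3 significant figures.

In the plate carrée (x = Rλ, y = Rφ), meridians are true-scale (h = 1) and parallels are stretched by k = sec φ.
Areal scale at 64.7°: h·k = 1.000 × 2.340 = 2.340.
Areal scale at 27.9°: h·k = 1.000 × 1.132 = 1.132.
Ratio = 2.340/1.132 ≈ 2.07.

2.07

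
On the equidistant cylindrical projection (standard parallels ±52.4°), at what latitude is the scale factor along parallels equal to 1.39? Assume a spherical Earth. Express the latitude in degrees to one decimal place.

The equidistant cylindrical projection with φ₀ = 52.4° has h = 1 (meridians true) and k = cos φ₀ / cos φ along parallels.
k = cos φ₀ / cos φ = 1.39  ⇒  cos φ = cos 52.4° / 1.39 = 0.4390.
φ = arccos(0.4390) ≈ 64.0°.

64.0°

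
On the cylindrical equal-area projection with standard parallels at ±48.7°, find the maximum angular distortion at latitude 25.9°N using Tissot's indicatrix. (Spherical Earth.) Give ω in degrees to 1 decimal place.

A cylindrical equal-area projection with standard parallel φ₀ has meridian scale h = cos φ / cos φ₀ and parallel scale k = cos φ₀ / cos φ (so areas are preserved, h·k = 1).
At 25.9°: h = 1.363, k = 0.7337; principal scales a = 1.363, b = 0.7337.
sin(ω/2) = (a − b)/(a + b) = 0.6293/2.097 = 0.3001, so ω = 2 arcsin(0.3001) ≈ 34.9°.

34.9°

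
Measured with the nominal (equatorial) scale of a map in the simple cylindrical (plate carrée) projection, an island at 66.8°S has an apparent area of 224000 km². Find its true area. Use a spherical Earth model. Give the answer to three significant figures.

88200 km²

In the plate carrée (x = Rλ, y = Rφ), meridians are true-scale (h = 1) and parallels are stretched by k = sec φ.
Areal scale = h·k = 1 × sec φ; at 66.8°, h = 1.000, k = 2.538, so h·k = 2.538.
True area = apparent / (areal scale) = 224000 / 2.538 ≈ 88200 km².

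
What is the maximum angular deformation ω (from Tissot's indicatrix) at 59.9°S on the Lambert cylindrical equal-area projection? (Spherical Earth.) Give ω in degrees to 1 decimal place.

The Lambert cylindrical equal-area projection is the cylindrical equal-area projection with its standard parallel at the equator (φ₀ = 0). A cylindrical equal-area projection with standard parallel φ₀ has meridian scale h = cos φ / cos φ₀ and parallel scale k = cos φ₀ / cos φ (so areas are preserved, h·k = 1).
At 59.9°: h = 0.5015, k = 1.994; principal scales a = 1.994, b = 0.5015.
sin(ω/2) = (a − b)/(a + b) = 1.492/2.495 = 0.5981, so ω = 2 arcsin(0.5981) ≈ 73.5°.

73.5°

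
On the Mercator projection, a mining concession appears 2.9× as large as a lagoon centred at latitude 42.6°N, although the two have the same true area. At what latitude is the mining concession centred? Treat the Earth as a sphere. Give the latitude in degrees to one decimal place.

64.4°

On Mercator, (apparent₁)/(apparent₂) = sec²φ₁ / sec²φ₂ when true areas are equal.
cos²φ₂ / cos²φ₁ = 2.9  ⇒  cos φ₁ = cos 42.6° / √2.9 = 0.7361/1.703 = 0.4323.
φ₁ = arccos(0.4323) ≈ 64.4°.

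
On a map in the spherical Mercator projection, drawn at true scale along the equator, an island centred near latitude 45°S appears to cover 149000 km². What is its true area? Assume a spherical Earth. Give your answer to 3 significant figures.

Mercator is conformal, so the point scale is isotropic: h = k = sec φ = 1/cos φ.
Areal scale = k² = sec²φ = 1/cos²(45°) = 1/0.7071² = 2.000.
True area = apparent / (areal scale) = 149000 / 2.000 ≈ 74500 km².

74500 km²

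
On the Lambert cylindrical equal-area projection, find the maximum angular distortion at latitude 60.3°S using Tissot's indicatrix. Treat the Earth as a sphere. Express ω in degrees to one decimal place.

74.6°

The Lambert cylindrical equal-area projection is the cylindrical equal-area projection with its standard parallel at the equator (φ₀ = 0). Cylindrical equal-area (φ₀ = 0°): h = cos φ / cos 0° along meridians, k = cos 0° / cos φ along parallels; h·k = 1.
At 60.3°: h = 0.4955, k = 2.018; principal scales a = 2.018, b = 0.4955.
sin(ω/2) = (a − b)/(a + b) = 1.523/2.514 = 0.6058, so ω = 2 arcsin(0.6058) ≈ 74.6°.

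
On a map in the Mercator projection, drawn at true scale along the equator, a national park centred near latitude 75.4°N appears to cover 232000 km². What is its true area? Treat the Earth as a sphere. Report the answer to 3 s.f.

14700 km²

For Mercator, h = k = sec φ (a conformal cylindrical projection has a single point scale, 1/cos φ).
Areal scale = k² = sec²φ = 1/cos²(75.4°) = 1/0.2521² = 15.74.
True area = apparent / (areal scale) = 232000 / 15.74 ≈ 14700 km².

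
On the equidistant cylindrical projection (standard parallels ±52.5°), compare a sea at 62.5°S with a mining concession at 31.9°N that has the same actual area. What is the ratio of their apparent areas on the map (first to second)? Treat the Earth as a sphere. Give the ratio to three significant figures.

In the equirectangular projection with standard parallel φ₀ = 52.5° (x = Rλ cos φ₀, y = Rφ), meridians are true-scale (h = 1) and the parallel scale is k = cos φ₀ / cos φ.
Areal scale at 62.5°: h·k = 1.000 × 1.318 = 1.318.
Areal scale at 31.9°: h·k = 1.000 × 0.7171 = 0.7171.
Ratio = 1.318/0.7171 ≈ 1.84.

1.84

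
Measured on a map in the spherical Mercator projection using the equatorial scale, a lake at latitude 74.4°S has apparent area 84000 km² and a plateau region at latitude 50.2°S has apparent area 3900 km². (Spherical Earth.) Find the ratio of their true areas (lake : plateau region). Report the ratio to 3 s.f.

Mercator's areal exaggeration is sec²φ; hence true area = (apparent area) · cos²φ.
True area of lake: 84000 × cos²(74.4°) = 84000 × 0.07232 = 6075 km².
True area of plateau region: 3900 × cos²(50.2°) = 3900 × 0.4097 = 1598 km².
Ratio = 6075 / 1598 ≈ 3.80.

3.80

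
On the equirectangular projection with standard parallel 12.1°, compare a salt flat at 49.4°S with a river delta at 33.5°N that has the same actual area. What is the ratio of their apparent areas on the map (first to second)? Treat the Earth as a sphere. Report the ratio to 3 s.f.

1.28

The equidistant cylindrical projection with φ₀ = 12.1° has h = 1 (meridians true) and k = cos φ₀ / cos φ along parallels.
Areal scale at 49.4°: h·k = 1.000 × 1.502 = 1.502.
Areal scale at 33.5°: h·k = 1.000 × 1.173 = 1.173.
Ratio = 1.502/1.173 ≈ 1.28.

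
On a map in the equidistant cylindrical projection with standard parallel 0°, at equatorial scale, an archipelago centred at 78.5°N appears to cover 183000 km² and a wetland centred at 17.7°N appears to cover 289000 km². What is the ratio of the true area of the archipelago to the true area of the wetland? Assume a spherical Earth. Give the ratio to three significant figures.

0.133

Plate carrée has h = 1 and k = sec φ, giving areal scale sec φ; true area = (apparent area) · cos φ.
True area of archipelago: 183000 × cos(78.5°) = 183000 × 0.1994 = 36480 km².
True area of wetland: 289000 × cos(17.7°) = 289000 × 0.9527 = 275300 km².
Ratio = 36480 / 275300 ≈ 0.133.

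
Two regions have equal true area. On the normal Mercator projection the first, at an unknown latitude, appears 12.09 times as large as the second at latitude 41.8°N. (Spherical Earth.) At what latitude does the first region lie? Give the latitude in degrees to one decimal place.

77.6°

On Mercator, (apparent₁)/(apparent₂) = sec²φ₁ / sec²φ₂ when true areas are equal.
cos²φ₂ / cos²φ₁ = 12.09  ⇒  cos φ₁ = cos 41.8° / √12.09 = 0.7455/3.477 = 0.2144.
φ₁ = arccos(0.2144) ≈ 77.6°.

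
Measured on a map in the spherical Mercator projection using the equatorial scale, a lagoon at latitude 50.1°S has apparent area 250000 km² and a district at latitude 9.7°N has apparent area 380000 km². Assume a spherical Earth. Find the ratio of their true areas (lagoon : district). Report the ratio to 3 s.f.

0.279

Since Mercator area scale is 1/cos²φ, the true area equals the apparent area multiplied by cos²φ.
True area of lagoon: 250000 × cos²(50.1°) = 250000 × 0.4115 = 102900 km².
True area of district: 380000 × cos²(9.7°) = 380000 × 0.9716 = 369200 km².
Ratio = 102900 / 369200 ≈ 0.279.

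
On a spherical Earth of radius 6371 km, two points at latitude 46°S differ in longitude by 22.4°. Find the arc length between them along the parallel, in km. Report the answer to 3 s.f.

Arc length along a parallel = R cos φ · Δλ (with Δλ in radians).
= 6371 × cos 46° × (22.4° × π/180) = 6371 × 0.6947 × 0.3910 ≈ 1730 km.

1730 km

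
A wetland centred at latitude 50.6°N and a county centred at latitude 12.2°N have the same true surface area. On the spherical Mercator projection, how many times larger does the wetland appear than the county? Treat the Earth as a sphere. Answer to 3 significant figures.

Mercator areal scale is sec²φ.
At 50.6°: sec²(50.6°) = 1/0.6347² = 2.482.
At 12.2°: sec²(12.2°) = 1/0.9774² = 1.047.
Ratio = 2.482/1.047 = cos²(12.2°)/cos²(50.6°) ≈ 2.37.

2.37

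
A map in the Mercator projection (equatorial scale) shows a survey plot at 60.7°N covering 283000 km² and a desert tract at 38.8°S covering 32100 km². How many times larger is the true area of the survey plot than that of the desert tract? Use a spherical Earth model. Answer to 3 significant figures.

3.48

On Mercator the areal scale is sec²φ, so true area = apparent × cos²φ.
True area of survey plot: 283000 × cos²(60.7°) = 283000 × 0.2395 = 67780 km².
True area of desert tract: 32100 × cos²(38.8°) = 32100 × 0.6074 = 19500 km².
Ratio = 67780 / 19500 ≈ 3.48.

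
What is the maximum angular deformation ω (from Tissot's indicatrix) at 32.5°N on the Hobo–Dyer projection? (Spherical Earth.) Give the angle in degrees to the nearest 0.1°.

7.0°

The Hobo–Dyer projection is cylindrical equal-area with φ₀ = 37.5°. For cylindrical equal-area with standard parallel φ₀, h = cos φ / cos φ₀ and k = cos φ₀ / cos φ, so h·k = 1.
At 32.5°: h = 1.063, k = 0.9407; principal scales a = 1.063, b = 0.9407.
sin(ω/2) = (a − b)/(a + b) = 0.1224/2.004 = 0.06109, so ω = 2 arcsin(0.06109) ≈ 7.0°.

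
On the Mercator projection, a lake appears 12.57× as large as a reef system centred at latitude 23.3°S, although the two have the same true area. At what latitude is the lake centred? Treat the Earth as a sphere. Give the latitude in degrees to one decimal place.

Mercator areal scale is sec²φ, so apparent-area ratio = sec²φ₁ / sec²φ₂ = cos²φ₂ / cos²φ₁.
cos²φ₂ / cos²φ₁ = 12.57  ⇒  cos φ₁ = cos 23.3° / √12.57 = 0.9184/3.545 = 0.2591.
φ₁ = arccos(0.2591) ≈ 75.0°.

75.0°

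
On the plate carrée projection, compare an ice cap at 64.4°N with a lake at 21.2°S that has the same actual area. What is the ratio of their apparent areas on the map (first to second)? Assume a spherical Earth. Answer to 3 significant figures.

In the plate carrée (x = Rλ, y = Rφ), meridians are true-scale (h = 1) and parallels are stretched by k = sec φ.
Areal scale at 64.4°: h·k = 1.000 × 2.314 = 2.314.
Areal scale at 21.2°: h·k = 1.000 × 1.073 = 1.073.
Ratio = 2.314/1.073 ≈ 2.16.

2.16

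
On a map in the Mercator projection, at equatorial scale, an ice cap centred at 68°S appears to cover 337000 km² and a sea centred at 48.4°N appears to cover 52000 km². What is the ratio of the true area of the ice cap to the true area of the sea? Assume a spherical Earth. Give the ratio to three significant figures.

Mercator's areal exaggeration is sec²φ; hence true area = (apparent area) · cos²φ.
True area of ice cap: 337000 × cos²(68°) = 337000 × 0.1403 = 47290 km².
True area of sea: 52000 × cos²(48.4°) = 52000 × 0.4408 = 22920 km².
Ratio = 47290 / 22920 ≈ 2.06.

2.06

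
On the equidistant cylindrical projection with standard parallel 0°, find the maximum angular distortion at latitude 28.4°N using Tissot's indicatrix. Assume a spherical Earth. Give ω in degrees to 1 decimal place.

7.3°

For the equirectangular projection with φ₀ = 0 (plate carrée), h = 1 along meridians and k = sec φ along parallels.
At 28.4°: h = 1.000, k = 1.137; principal scales a = 1.137, b = 1.000.
sin(ω/2) = (a − b)/(a + b) = 0.1368/2.137 = 0.06403, so ω = 2 arcsin(0.06403) ≈ 7.3°.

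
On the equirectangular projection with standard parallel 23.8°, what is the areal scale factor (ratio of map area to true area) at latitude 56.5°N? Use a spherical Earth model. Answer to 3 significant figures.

1.66

In the equirectangular projection with standard parallel φ₀ = 23.8° (x = Rλ cos φ₀, y = Rφ), meridians are true-scale (h = 1) and the parallel scale is k = cos φ₀ / cos φ.
Areal scale = h·k = 1 × cos φ₀ / cos φ; at 56.5°, h = 1.000, k = 1.658, so h·k = 1.658.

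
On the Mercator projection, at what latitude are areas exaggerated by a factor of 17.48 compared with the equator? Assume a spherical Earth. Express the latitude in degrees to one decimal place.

76.2°

Mercator areal scale is sec²φ.
sec²φ = 17.48  ⇒  cos²φ = 0.05721  ⇒  cos φ = 0.2392.
φ = arccos(0.2392) ≈ 76.2°.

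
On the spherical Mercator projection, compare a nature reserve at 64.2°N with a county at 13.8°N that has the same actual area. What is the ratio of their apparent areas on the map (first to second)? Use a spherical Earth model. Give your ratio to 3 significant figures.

4.98

Mercator is conformal with k = sec φ, so areal scale = k² = sec²φ.
At 64.2°: sec²(64.2°) = 1/0.4352² = 5.279.
At 13.8°: sec²(13.8°) = 1/0.9711² = 1.060.
Ratio = 5.279/1.060 = cos²(13.8°)/cos²(64.2°) ≈ 4.98.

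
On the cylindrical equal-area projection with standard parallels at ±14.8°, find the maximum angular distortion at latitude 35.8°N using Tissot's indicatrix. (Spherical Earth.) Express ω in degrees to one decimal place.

20.0°

Cylindrical equal-area (φ₀ = 14.8°): h = cos φ / cos 14.8° along meridians, k = cos 14.8° / cos φ along parallels; h·k = 1.
At 35.8°: h = 0.8389, k = 1.192; principal scales a = 1.192, b = 0.8389.
sin(ω/2) = (a − b)/(a + b) = 0.3531/2.031 = 0.1739, so ω = 2 arcsin(0.1739) ≈ 20.0°.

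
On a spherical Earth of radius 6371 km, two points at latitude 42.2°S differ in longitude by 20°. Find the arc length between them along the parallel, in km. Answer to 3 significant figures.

1650 km

Arc length along a parallel = R cos φ · Δλ (with Δλ in radians).
= 6371 × cos 42.2° × (20° × π/180) = 6371 × 0.7408 × 0.3491 ≈ 1650 km.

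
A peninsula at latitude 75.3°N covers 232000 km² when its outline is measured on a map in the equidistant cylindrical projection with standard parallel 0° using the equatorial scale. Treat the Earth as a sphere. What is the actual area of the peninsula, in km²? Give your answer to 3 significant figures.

58900 km²

For the equirectangular projection with φ₀ = 0 (plate carrée), h = 1 along meridians and k = sec φ along parallels.
Areal scale = h·k = 1 × sec φ; at 75.3°, h = 1.000, k = 3.941, so h·k = 3.941.
True area = apparent / (areal scale) = 232000 / 3.941 ≈ 58900 km².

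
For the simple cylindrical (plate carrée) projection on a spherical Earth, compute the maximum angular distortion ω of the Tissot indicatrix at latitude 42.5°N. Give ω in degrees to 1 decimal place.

For the equirectangular projection with φ₀ = 0 (plate carrée), h = 1 along meridians and k = sec φ along parallels.
At 42.5°: h = 1.000, k = 1.356; principal scales a = 1.356, b = 1.000.
sin(ω/2) = (a − b)/(a + b) = 0.3563/2.356 = 0.1512, so ω = 2 arcsin(0.1512) ≈ 17.4°.

17.4°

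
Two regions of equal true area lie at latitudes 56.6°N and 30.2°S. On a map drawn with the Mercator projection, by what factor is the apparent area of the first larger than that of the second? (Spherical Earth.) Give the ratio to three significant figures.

Mercator is conformal with k = sec φ, so areal scale = k² = sec²φ.
At 56.6°: sec²(56.6°) = 1/0.5505² = 3.300.
At 30.2°: sec²(30.2°) = 1/0.8643² = 1.339.
Ratio = 3.300/1.339 = cos²(30.2°)/cos²(56.6°) ≈ 2.47.

2.47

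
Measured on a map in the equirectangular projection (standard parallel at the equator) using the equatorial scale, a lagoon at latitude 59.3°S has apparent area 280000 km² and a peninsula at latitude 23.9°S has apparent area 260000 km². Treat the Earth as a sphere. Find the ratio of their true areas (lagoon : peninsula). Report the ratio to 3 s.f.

0.601

On the plate carrée, areal scale = h·k = 1 × sec φ, so true area = apparent × cos φ.
True area of lagoon: 280000 × cos(59.3°) = 280000 × 0.5105 = 143000 km².
True area of peninsula: 260000 × cos(23.9°) = 260000 × 0.9143 = 237700 km².
Ratio = 143000 / 237700 ≈ 0.601.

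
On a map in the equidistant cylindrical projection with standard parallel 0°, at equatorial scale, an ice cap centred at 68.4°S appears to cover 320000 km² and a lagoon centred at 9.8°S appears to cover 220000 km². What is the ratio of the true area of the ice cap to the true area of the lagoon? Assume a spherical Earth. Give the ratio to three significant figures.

On the plate carrée, areal scale = h·k = 1 × sec φ, so true area = apparent × cos φ.
True area of ice cap: 320000 × cos(68.4°) = 320000 × 0.3681 = 117800 km².
True area of lagoon: 220000 × cos(9.8°) = 220000 × 0.9854 = 216800 km².
Ratio = 117800 / 216800 ≈ 0.543.

0.543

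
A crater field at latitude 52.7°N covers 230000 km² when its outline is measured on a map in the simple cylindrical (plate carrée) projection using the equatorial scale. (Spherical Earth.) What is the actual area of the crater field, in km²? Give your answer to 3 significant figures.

139000 km²

For the equirectangular projection with φ₀ = 0 (plate carrée), h = 1 along meridians and k = sec φ along parallels.
Areal scale = h·k = 1 × sec φ; at 52.7°, h = 1.000, k = 1.650, so h·k = 1.650.
True area = apparent / (areal scale) = 230000 / 1.650 ≈ 139000 km².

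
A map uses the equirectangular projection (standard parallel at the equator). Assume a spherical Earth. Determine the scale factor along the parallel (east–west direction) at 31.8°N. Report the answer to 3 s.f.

1.18

In the plate carrée (x = Rλ, y = Rφ), meridians are true-scale (h = 1) and parallels are stretched by k = sec φ.
k = 1/cos 31.8° = 1/0.8499 = 1.177.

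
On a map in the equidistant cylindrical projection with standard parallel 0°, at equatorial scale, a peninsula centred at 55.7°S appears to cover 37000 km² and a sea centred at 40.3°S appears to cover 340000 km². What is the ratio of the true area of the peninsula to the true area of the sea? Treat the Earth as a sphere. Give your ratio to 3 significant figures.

Plate carrée has h = 1 and k = sec φ, giving areal scale sec φ; true area = (apparent area) · cos φ.
True area of peninsula: 37000 × cos(55.7°) = 37000 × 0.5635 = 20850 km².
True area of sea: 340000 × cos(40.3°) = 340000 × 0.7627 = 259300 km².
Ratio = 20850 / 259300 ≈ 0.0804.

0.0804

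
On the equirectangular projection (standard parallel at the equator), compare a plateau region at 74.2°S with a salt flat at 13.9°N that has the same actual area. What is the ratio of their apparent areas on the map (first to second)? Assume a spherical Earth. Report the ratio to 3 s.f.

3.57

In the plate carrée (x = Rλ, y = Rφ), meridians are true-scale (h = 1) and parallels are stretched by k = sec φ.
Areal scale at 74.2°: h·k = 1.000 × 3.673 = 3.673.
Areal scale at 13.9°: h·k = 1.000 × 1.030 = 1.030.
Ratio = 3.673/1.030 ≈ 3.57.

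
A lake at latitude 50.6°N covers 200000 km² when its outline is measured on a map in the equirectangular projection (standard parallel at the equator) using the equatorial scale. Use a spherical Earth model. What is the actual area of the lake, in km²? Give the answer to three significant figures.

127000 km²

In the plate carrée (x = Rλ, y = Rφ), meridians are true-scale (h = 1) and parallels are stretched by k = sec φ.
Areal scale = h·k = 1 × sec φ; at 50.6°, h = 1.000, k = 1.575, so h·k = 1.575.
True area = apparent / (areal scale) = 200000 / 1.575 ≈ 127000 km².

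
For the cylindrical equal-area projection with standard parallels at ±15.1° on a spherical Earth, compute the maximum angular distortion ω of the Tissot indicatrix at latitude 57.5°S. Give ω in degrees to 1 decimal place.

63.6°

Cylindrical equal-area (φ₀ = 15.1°): h = cos φ / cos 15.1° along meridians, k = cos 15.1° / cos φ along parallels; h·k = 1.
At 57.5°: h = 0.5565, k = 1.797; principal scales a = 1.797, b = 0.5565.
sin(ω/2) = (a − b)/(a + b) = 1.240/2.353 = 0.5271, so ω = 2 arcsin(0.5271) ≈ 63.6°.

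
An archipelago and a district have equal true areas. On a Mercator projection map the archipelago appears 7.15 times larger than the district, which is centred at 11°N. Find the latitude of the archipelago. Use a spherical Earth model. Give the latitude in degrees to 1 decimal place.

Mercator areal scale is sec²φ, so apparent-area ratio = sec²φ₁ / sec²φ₂ = cos²φ₂ / cos²φ₁.
cos²φ₂ / cos²φ₁ = 7.15  ⇒  cos φ₁ = cos 11° / √7.15 = 0.9816/2.674 = 0.3671.
φ₁ = arccos(0.3671) ≈ 68.5°.

68.5°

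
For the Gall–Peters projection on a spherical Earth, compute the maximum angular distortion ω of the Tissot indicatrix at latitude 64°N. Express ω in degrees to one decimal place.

The Gall–Peters projection is cylindrical equal-area with φ₀ = 45°. Cylindrical equal-area (φ₀ = 45°): h = cos φ / cos 45° along meridians, k = cos 45° / cos φ along parallels; h·k = 1.
At 64°: h = 0.6200, k = 1.613; principal scales a = 1.613, b = 0.6200.
sin(ω/2) = (a − b)/(a + b) = 0.9931/2.233 = 0.4447, so ω = 2 arcsin(0.4447) ≈ 52.8°.

52.8°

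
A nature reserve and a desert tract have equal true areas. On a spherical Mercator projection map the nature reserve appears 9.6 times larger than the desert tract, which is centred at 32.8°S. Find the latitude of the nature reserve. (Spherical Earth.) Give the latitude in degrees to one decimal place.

Mercator areal scale is sec²φ, so apparent-area ratio = sec²φ₁ / sec²φ₂ = cos²φ₂ / cos²φ₁.
cos²φ₂ / cos²φ₁ = 9.6  ⇒  cos φ₁ = cos 32.8° / √9.6 = 0.8406/3.098 = 0.2713.
φ₁ = arccos(0.2713) ≈ 74.3°.

74.3°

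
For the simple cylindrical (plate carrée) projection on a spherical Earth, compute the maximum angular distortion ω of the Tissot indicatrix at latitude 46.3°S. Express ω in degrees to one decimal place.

21.1°

In the plate carrée (x = Rλ, y = Rφ), meridians are true-scale (h = 1) and parallels are stretched by k = sec φ.
At 46.3°: h = 1.000, k = 1.447; principal scales a = 1.447, b = 1.000.
sin(ω/2) = (a − b)/(a + b) = 0.4474/2.447 = 0.1828, so ω = 2 arcsin(0.1828) ≈ 21.1°.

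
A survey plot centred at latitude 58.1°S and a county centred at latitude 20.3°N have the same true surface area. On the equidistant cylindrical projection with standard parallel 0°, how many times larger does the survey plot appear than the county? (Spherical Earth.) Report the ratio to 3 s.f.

Plate carrée maps x = Rλ, y = Rφ. The meridian scale is h = 1 and the parallel scale is k = 1/cos φ = sec φ.
Areal scale at 58.1°: h·k = 1.000 × 1.892 = 1.892.
Areal scale at 20.3°: h·k = 1.000 × 1.066 = 1.066.
Ratio = 1.892/1.066 ≈ 1.77.

1.77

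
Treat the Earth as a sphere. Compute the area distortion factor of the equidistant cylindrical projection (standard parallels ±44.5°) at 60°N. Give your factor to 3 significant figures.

1.43

In the equirectangular projection with standard parallel φ₀ = 44.5° (x = Rλ cos φ₀, y = Rφ), meridians are true-scale (h = 1) and the parallel scale is k = cos φ₀ / cos φ.
Areal scale = h·k = 1 × cos φ₀ / cos φ; at 60°, h = 1.000, k = 1.427, so h·k = 1.427.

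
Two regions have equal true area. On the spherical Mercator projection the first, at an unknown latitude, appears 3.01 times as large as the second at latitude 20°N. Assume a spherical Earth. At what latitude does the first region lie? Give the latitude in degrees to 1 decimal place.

57.2°

On Mercator, (apparent₁)/(apparent₂) = sec²φ₁ / sec²φ₂ when true areas are equal.
cos²φ₂ / cos²φ₁ = 3.01  ⇒  cos φ₁ = cos 20° / √3.01 = 0.9397/1.735 = 0.5416.
φ₁ = arccos(0.5416) ≈ 57.2°.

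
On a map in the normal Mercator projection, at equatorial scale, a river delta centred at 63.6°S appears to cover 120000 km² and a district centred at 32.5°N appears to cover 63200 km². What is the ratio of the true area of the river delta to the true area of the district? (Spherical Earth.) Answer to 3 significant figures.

0.528

Since Mercator area scale is 1/cos²φ, the true area equals the apparent area multiplied by cos²φ.
True area of river delta: 120000 × cos²(63.6°) = 120000 × 0.1977 = 23720 km².
True area of district: 63200 × cos²(32.5°) = 63200 × 0.7113 = 44950 km².
Ratio = 23720 / 44950 ≈ 0.528.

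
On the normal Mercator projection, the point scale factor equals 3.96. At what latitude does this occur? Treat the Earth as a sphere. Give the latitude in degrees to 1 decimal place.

75.4°

Mercator scale is k = sec φ = 1/cos φ.
1/cos φ = 3.96  ⇒  cos φ = 0.2525  ⇒  φ = arccos(0.2525) ≈ 75.4°.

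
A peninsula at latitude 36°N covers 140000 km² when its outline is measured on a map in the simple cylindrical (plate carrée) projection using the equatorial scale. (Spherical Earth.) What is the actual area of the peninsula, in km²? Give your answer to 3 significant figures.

In the plate carrée (x = Rλ, y = Rφ), meridians are true-scale (h = 1) and parallels are stretched by k = sec φ.
Areal scale = h·k = 1 × sec φ; at 36°, h = 1.000, k = 1.236, so h·k = 1.236.
True area = apparent / (areal scale) = 140000 / 1.236 ≈ 113000 km².

113000 km²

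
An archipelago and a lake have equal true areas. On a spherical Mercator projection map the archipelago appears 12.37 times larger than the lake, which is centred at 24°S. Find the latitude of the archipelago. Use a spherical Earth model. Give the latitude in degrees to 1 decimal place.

74.9°

For equal true areas on Mercator, apparent areas scale as sec²φ, so the ratio is cos²φ₂ / cos²φ₁.
cos²φ₂ / cos²φ₁ = 12.37  ⇒  cos φ₁ = cos 24° / √12.37 = 0.9135/3.517 = 0.2597.
φ₁ = arccos(0.2597) ≈ 74.9°.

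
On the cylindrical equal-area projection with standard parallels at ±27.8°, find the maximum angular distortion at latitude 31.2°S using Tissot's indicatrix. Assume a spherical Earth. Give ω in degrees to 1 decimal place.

3.8°

For cylindrical equal-area with standard parallel φ₀, h = cos φ / cos φ₀ and k = cos φ₀ / cos φ, so h·k = 1.
At 31.2°: h = 0.9670, k = 1.034; principal scales a = 1.034, b = 0.9670.
sin(ω/2) = (a − b)/(a + b) = 0.06719/2.001 = 0.03357, so ω = 2 arcsin(0.03357) ≈ 3.8°.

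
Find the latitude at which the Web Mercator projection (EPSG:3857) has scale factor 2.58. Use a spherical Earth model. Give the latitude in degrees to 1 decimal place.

67.2°

Mercator scale is k = sec φ = 1/cos φ.
1/cos φ = 2.58  ⇒  cos φ = 0.3876  ⇒  φ = arccos(0.3876) ≈ 67.2°.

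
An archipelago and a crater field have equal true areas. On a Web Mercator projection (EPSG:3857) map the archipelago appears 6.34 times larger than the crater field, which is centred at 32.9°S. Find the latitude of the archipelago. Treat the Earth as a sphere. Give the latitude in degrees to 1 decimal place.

70.5°

On Mercator, (apparent₁)/(apparent₂) = sec²φ₁ / sec²φ₂ when true areas are equal.
cos²φ₂ / cos²φ₁ = 6.34  ⇒  cos φ₁ = cos 32.9° / √6.34 = 0.8396/2.518 = 0.3335.
φ₁ = arccos(0.3335) ≈ 70.5°.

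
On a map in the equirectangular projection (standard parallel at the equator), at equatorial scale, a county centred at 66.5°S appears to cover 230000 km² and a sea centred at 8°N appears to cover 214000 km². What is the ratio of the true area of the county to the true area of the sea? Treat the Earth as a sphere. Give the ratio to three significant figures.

0.433

On the plate carrée, areal scale = h·k = 1 × sec φ, so true area = apparent × cos φ.
True area of county: 230000 × cos(66.5°) = 230000 × 0.3987 = 91710 km².
True area of sea: 214000 × cos(8°) = 214000 × 0.9903 = 211900 km².
Ratio = 91710 / 211900 ≈ 0.433.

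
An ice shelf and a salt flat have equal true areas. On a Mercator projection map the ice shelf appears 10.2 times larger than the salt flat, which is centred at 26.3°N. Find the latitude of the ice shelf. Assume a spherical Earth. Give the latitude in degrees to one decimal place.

73.7°

For equal true areas on Mercator, apparent areas scale as sec²φ, so the ratio is cos²φ₂ / cos²φ₁.
cos²φ₂ / cos²φ₁ = 10.2  ⇒  cos φ₁ = cos 26.3° / √10.2 = 0.8965/3.194 = 0.2807.
φ₁ = arccos(0.2807) ≈ 73.7°.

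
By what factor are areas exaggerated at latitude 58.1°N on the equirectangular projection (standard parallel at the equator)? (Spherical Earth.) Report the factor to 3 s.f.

For the equirectangular projection with φ₀ = 0 (plate carrée), h = 1 along meridians and k = sec φ along parallels.
Areal scale = h·k = 1 × sec φ; at 58.1°, h = 1.000, k = 1.892, so h·k = 1.892.

1.89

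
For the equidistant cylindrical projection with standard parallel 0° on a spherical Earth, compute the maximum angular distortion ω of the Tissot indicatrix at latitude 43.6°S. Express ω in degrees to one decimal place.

For the equirectangular projection with φ₀ = 0 (plate carrée), h = 1 along meridians and k = sec φ along parallels.
At 43.6°: h = 1.000, k = 1.381; principal scales a = 1.381, b = 1.000.
sin(ω/2) = (a − b)/(a + b) = 0.3809/2.381 = 0.1600, so ω = 2 arcsin(0.1600) ≈ 18.4°.

18.4°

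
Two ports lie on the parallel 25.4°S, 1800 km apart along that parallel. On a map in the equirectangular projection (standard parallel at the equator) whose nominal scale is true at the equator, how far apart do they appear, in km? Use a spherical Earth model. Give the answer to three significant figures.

In the plate carrée (x = Rλ, y = Rφ), meridians are true-scale (h = 1) and parallels are stretched by k = sec φ.
Along the parallel, k = sec 25.4° = 1/0.9033 = 1.107.
Map distance = 1800 × 1.107 ≈ 1990 km.

1990 km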